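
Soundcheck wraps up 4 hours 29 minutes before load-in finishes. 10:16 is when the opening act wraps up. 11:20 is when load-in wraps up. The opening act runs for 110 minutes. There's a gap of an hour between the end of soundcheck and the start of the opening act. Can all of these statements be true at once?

Soundcheck ends at 11:20 − 269 min = 06:51.
The opening act starts at 06:51 + 60 min = 07:51.
The opening act ends at 07:51 + 110 min = 09:41.
But the opening act is also said to end at 10:16 — a 35-minute conflict.

No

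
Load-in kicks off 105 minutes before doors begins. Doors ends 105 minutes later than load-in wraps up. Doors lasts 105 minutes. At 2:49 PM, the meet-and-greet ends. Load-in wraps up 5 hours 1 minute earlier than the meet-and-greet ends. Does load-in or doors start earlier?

Load-in ends at 2:49 PM − 301 min = 9:48 AM.
Doors ends at 9:48 AM + 105 min = 11:33 AM.
Doors starts at 11:33 AM − 105 min = 9:48 AM.
Load-in starts at 9:48 AM − 105 min = 8:03 AM.
Load-in starts at 8:03 AM and doors starts at 9:48 AM, so load-in is first.

load-in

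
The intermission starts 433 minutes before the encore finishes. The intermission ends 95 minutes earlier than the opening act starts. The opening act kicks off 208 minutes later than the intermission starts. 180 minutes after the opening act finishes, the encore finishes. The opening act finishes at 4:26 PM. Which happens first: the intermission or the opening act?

the intermission

The encore ends at 4:26 PM + 180 min = 7:26 PM.
The intermission starts at 7:26 PM − 433 min = 12:13 PM.
The opening act starts at 12:13 PM + 208 min = 3:41 PM.
The intermission starts at 12:13 PM and the opening act starts at 3:41 PM, so the intermission is first.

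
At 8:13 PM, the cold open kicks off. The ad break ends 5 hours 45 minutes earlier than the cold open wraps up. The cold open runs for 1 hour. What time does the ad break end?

3:28 PM

The cold open ends at 8:13 PM + 60 min = 9:13 PM.
The ad break ends at 9:13 PM − 345 min = 3:28 PM.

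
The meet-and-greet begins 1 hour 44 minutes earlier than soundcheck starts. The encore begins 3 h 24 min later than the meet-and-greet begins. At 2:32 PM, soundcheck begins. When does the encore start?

The meet-and-greet starts at 2:32 PM − 104 min = 12:48 PM.
The encore starts at 12:48 PM + 204 min = 4:12 PM.

4:12 PM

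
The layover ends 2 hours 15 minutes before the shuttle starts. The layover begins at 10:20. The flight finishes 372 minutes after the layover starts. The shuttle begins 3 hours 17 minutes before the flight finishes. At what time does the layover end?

The flight ends at 10:20 + 372 min = 16:32.
The shuttle starts at 16:32 − 197 min = 13:15.
The layover ends at 13:15 − 135 min = 11:00.

11:00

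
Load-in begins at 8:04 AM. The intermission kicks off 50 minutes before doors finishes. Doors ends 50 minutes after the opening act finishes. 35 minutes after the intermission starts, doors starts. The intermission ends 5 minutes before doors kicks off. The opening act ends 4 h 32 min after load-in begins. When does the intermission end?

The opening act ends at 8:04 AM + 272 min = 12:36 PM.
Doors ends at 12:36 PM + 50 min = 1:26 PM.
The intermission starts at 1:26 PM − 50 min = 12:36 PM.
Doors starts at 12:36 PM + 35 min = 1:11 PM.
The intermission ends at 1:11 PM − 5 min = 1:06 PM.

1:06 PM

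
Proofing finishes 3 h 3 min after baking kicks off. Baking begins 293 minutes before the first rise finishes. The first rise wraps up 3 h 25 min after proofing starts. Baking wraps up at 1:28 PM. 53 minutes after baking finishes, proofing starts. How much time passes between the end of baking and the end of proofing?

Proofing starts at 1:28 PM + 53 min = 2:21 PM.
The first rise ends at 2:21 PM + 205 min = 5:46 PM.
Baking starts at 5:46 PM − 293 min = 12:53 PM.
Proofing ends at 12:53 PM + 183 min = 3:56 PM.
From 1:28 PM to 3:56 PM is 2 hours 28 minutes.

2 hours 28 minutes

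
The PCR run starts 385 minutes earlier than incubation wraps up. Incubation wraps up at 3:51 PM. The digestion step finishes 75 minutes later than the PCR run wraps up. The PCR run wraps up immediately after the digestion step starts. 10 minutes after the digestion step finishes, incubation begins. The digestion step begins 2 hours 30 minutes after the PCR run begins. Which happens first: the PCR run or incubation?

the PCR run

The PCR run starts at 3:51 PM − 385 min = 9:26 AM.
The digestion step starts at 9:26 AM + 150 min = 11:56 AM.
So the PCR run ends at 11:56 AM.
The digestion step ends at 11:56 AM + 75 min = 1:11 PM.
Incubation starts at 1:11 PM + 10 min = 1:21 PM.
The PCR run starts at 9:26 AM and incubation starts at 1:21 PM, so the PCR run is first.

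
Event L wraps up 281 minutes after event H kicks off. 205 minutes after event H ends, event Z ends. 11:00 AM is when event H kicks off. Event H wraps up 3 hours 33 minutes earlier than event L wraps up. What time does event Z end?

3:33 PM

Event L ends at 11:00 AM + 281 min = 3:41 PM.
Event H ends at 3:41 PM − 213 min = 12:08 PM.
Event Z ends at 12:08 PM + 205 min = 3:33 PM.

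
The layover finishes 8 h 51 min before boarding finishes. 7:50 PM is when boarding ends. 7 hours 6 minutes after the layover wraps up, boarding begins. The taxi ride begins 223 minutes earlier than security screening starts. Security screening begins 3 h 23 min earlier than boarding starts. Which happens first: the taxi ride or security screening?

the taxi ride

The layover ends at 7:50 PM − 531 min = 10:59 AM.
Boarding starts at 10:59 AM + 426 min = 6:05 PM.
Security screening starts at 6:05 PM − 203 min = 2:42 PM.
The taxi ride starts at 2:42 PM − 223 min = 10:59 AM.
The taxi ride starts at 10:59 AM and security screening starts at 2:42 PM, so the taxi ride is first.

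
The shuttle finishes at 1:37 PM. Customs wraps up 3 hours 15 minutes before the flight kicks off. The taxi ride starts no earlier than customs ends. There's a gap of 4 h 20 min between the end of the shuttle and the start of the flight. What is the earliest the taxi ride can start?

2:42 PM

The flight starts at 1:37 PM + 260 min = 5:57 PM.
Customs ends at 5:57 PM − 195 min = 2:42 PM.
The taxi ride is bounded by customs, so the earliest it can start is 2:42 PM.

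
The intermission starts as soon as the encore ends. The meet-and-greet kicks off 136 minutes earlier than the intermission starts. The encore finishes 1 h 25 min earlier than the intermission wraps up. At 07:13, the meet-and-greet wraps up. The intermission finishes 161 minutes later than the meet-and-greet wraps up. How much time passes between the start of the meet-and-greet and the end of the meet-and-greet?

The intermission ends at 07:13 + 161 min = 09:54.
The encore ends at 09:54 − 85 min = 08:29.
So the intermission starts at 08:29.
The meet-and-greet starts at 08:29 − 136 min = 06:13.
From 06:13 to 07:13 is 1 hour.

1 hour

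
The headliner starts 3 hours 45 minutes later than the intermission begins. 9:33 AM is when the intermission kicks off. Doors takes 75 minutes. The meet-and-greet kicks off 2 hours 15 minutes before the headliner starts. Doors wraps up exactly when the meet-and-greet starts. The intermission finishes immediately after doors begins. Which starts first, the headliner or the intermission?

The headliner starts at 9:33 AM + 225 min = 1:18 PM.
The headliner starts at 1:18 PM and the intermission starts at 9:33 AM, so the intermission is first.

the intermission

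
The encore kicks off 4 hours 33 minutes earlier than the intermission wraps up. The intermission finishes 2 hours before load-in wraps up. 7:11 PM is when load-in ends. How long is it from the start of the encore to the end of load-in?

The intermission ends at 7:11 PM − 120 min = 5:11 PM.
The encore starts at 5:11 PM − 273 min = 12:38 PM.
From 12:38 PM to 7:11 PM is 6 hours 33 minutes.

6 hours 33 minutes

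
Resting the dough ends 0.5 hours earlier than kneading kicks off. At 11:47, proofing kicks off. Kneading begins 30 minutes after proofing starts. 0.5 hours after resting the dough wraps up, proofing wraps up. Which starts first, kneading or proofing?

Kneading starts at 11:47 + 30 min = 12:17.
Kneading starts at 12:17 and proofing starts at 11:47, so proofing is first.

proofing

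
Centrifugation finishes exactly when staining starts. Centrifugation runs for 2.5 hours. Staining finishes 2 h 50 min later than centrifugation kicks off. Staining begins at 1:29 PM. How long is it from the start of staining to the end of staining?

Centrifugation ends at 1:29 PM.
Centrifugation starts at 1:29 PM − 150 min = 10:59 AM.
Staining ends at 10:59 AM + 170 min = 1:49 PM.
From 1:29 PM to 1:49 PM is 20 minutes.

20 minutes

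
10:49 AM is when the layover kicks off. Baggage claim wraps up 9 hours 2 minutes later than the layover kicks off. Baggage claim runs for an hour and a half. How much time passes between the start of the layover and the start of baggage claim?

7 h 32 min

Baggage claim ends at 10:49 AM + 542 min = 7:51 PM.
Baggage claim starts at 7:51 PM − 90 min = 6:21 PM.
From 10:49 AM to 6:21 PM is 7 h 32 min.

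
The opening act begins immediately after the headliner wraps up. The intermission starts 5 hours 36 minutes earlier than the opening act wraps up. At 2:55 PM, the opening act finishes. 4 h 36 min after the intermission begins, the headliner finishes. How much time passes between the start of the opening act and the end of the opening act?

1 hour

The intermission starts at 2:55 PM − 336 min = 9:19 AM.
The headliner ends at 9:19 AM + 276 min = 1:55 PM.
So the opening act starts at 1:55 PM.
From 1:55 PM to 2:55 PM is 1 hour.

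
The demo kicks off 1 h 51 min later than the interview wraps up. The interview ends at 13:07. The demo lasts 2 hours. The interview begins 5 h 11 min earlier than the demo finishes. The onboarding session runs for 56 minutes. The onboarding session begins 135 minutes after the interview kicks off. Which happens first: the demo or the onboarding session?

The demo starts at 13:07 + 111 min = 14:58.
The demo ends at 14:58 + 120 min = 16:58.
The interview starts at 16:58 − 311 min = 11:47.
The onboarding session starts at 11:47 + 135 min = 14:02.
The demo starts at 14:58 and the onboarding session starts at 14:02, so the onboarding session is first.

the onboarding session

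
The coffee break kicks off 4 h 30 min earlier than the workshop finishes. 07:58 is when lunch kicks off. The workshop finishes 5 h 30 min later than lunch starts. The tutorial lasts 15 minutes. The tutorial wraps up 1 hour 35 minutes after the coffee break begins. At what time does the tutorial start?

The workshop ends at 07:58 + 330 min = 13:28.
The coffee break starts at 13:28 − 270 min = 08:58.
The tutorial ends at 08:58 + 95 min = 10:33.
The tutorial starts at 10:33 − 15 min = 10:18.

10:18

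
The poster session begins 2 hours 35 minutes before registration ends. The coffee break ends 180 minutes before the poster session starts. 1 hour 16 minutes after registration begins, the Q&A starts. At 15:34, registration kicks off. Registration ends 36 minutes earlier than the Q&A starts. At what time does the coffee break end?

The Q&A starts at 15:34 + 76 min = 16:50.
Registration ends at 16:50 − 36 min = 16:14.
The poster session starts at 16:14 − 155 min = 13:39.
The coffee break ends at 13:39 − 180 min = 10:39.

10:39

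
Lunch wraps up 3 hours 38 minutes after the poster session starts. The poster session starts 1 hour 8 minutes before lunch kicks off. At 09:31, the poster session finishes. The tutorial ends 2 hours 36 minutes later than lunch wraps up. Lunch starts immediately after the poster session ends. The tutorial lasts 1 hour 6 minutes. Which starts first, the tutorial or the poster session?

Lunch starts at 09:31.
The poster session starts at 09:31 − 68 min = 08:23.
Lunch ends at 08:23 + 218 min = 12:01.
The tutorial ends at 12:01 + 156 min = 14:37.
The tutorial starts at 14:37 − 66 min = 13:31.
The tutorial starts at 13:31 and the poster session starts at 08:23, so the poster session is first.

the poster session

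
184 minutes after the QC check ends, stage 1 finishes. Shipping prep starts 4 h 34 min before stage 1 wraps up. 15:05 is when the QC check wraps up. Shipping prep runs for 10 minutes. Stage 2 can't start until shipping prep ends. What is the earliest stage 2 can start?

13:45

Stage 1 ends at 15:05 + 184 min = 18:09.
Shipping prep starts at 18:09 − 274 min = 13:35.
Shipping prep ends at 13:35 + 10 min = 13:45.
Stage 2 is bounded by shipping prep, so the earliest it can start is 13:45.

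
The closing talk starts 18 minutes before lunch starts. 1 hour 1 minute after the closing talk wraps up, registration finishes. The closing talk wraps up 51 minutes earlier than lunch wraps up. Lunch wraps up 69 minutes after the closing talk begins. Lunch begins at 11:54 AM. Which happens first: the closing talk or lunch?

The closing talk starts at 11:54 AM − 18 min = 11:36 AM.
The closing talk starts at 11:36 AM and lunch starts at 11:54 AM, so the closing talk is first.

the closing talk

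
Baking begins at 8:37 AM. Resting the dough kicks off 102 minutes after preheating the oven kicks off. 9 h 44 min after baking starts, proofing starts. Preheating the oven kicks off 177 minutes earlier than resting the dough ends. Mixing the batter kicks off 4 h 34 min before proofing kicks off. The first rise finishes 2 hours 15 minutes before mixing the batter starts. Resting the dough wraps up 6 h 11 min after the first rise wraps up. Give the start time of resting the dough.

4:28 PM

Proofing starts at 8:37 AM + 584 min = 6:21 PM.
Mixing the batter starts at 6:21 PM − 274 min = 1:47 PM.
The first rise ends at 1:47 PM − 135 min = 11:32 AM.
Resting the dough ends at 11:32 AM + 371 min = 5:43 PM.
Preheating the oven starts at 5:43 PM − 177 min = 2:46 PM.
Resting the dough starts at 2:46 PM + 102 min = 4:28 PM.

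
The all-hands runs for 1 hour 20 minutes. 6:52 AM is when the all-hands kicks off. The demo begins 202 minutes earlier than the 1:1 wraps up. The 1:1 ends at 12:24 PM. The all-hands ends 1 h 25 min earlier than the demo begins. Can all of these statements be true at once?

No

The demo starts at 12:24 PM − 202 min = 9:02 AM.
The all-hands ends at 9:02 AM − 85 min = 7:37 AM.
The all-hands starts at 7:37 AM − 80 min = 6:17 AM.
But the all-hands is also said to start at 6:52 AM — a 35-minute conflict.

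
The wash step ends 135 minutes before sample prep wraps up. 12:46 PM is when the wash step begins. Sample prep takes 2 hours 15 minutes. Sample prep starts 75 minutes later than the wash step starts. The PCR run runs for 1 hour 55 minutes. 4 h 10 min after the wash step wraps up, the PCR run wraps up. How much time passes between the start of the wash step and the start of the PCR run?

Sample prep starts at 12:46 PM + 75 min = 2:01 PM.
Sample prep ends at 2:01 PM + 135 min = 4:16 PM.
The wash step ends at 4:16 PM − 135 min = 2:01 PM.
The PCR run ends at 2:01 PM + 250 min = 6:11 PM.
The PCR run starts at 6:11 PM − 115 min = 4:16 PM.
From 12:46 PM to 4:16 PM is 210 minutes.

210 minutes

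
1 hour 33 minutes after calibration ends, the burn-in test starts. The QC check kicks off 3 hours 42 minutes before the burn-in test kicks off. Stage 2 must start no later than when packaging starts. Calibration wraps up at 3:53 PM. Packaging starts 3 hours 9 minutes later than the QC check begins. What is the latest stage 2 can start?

The burn-in test starts at 3:53 PM + 93 min = 5:26 PM.
The QC check starts at 5:26 PM − 222 min = 1:44 PM.
Packaging starts at 1:44 PM + 189 min = 4:53 PM.
Stage 2 is bounded by packaging, so the latest it can start is 4:53 PM.

4:53 PM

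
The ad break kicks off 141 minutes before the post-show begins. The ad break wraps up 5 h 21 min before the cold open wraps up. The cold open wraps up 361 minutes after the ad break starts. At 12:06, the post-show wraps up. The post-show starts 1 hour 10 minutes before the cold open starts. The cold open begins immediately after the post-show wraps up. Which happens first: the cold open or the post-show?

the post-show

The cold open starts at 12:06.
The post-show starts at 12:06 − 70 min = 10:56.
The cold open starts at 12:06 and the post-show starts at 10:56, so the post-show is first.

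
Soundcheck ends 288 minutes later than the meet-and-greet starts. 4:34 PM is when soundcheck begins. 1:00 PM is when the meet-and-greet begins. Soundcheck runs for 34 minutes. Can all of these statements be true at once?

Soundcheck ends at 1:00 PM + 288 min = 5:48 PM.
Soundcheck starts at 5:48 PM − 34 min = 5:14 PM.
But soundcheck is also said to start at 4:34 PM — a 40-minute conflict.

No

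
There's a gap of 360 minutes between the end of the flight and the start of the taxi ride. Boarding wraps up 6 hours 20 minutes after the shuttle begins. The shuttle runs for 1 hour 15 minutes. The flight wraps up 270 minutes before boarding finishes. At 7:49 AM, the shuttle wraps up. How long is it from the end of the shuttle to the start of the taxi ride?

The shuttle starts at 7:49 AM − 75 min = 6:34 AM.
Boarding ends at 6:34 AM + 380 min = 12:54 PM.
The flight ends at 12:54 PM − 270 min = 8:24 AM.
The taxi ride starts at 8:24 AM + 360 min = 2:24 PM.
From 7:49 AM to 2:24 PM is 395 minutes.

395 minutes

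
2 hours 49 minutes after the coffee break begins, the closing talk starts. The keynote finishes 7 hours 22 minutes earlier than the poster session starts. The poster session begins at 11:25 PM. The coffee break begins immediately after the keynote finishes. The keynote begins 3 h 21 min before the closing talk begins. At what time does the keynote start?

3:31 PM

The keynote ends at 11:25 PM − 442 min = 4:03 PM.
So the coffee break starts at 4:03 PM.
The closing talk starts at 4:03 PM + 169 min = 6:52 PM.
The keynote starts at 6:52 PM − 201 min = 3:31 PM.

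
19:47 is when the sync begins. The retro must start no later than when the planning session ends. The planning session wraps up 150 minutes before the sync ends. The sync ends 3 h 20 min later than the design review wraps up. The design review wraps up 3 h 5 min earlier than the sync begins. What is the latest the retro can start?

The design review ends at 19:47 − 185 min = 16:42.
The sync ends at 16:42 + 200 min = 20:02.
The planning session ends at 20:02 − 150 min = 17:32.
The retro is bounded by the planning session, so the latest it can start is 17:32.

17:32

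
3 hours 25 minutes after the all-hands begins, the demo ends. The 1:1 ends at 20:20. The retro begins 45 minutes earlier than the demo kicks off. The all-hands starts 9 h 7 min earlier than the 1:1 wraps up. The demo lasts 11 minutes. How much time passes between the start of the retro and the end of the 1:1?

The all-hands starts at 20:20 − 547 min = 11:13.
The demo ends at 11:13 + 205 min = 14:38.
The demo starts at 14:38 − 11 min = 14:27.
The retro starts at 14:27 − 45 min = 13:42.
From 13:42 to 20:20 is 6 hours 38 minutes.

6 hours 38 minutes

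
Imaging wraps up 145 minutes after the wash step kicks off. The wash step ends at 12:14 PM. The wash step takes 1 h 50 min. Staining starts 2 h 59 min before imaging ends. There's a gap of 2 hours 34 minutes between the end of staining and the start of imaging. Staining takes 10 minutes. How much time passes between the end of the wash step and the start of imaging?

The wash step starts at 12:14 PM − 110 min = 10:24 AM.
Imaging ends at 10:24 AM + 145 min = 12:49 PM.
Staining starts at 12:49 PM − 179 min = 9:50 AM.
Staining ends at 9:50 AM + 10 min = 10:00 AM.
Imaging starts at 10:00 AM + 154 min = 12:34 PM.
From 12:14 PM to 12:34 PM is 20 minutes.

20 minutes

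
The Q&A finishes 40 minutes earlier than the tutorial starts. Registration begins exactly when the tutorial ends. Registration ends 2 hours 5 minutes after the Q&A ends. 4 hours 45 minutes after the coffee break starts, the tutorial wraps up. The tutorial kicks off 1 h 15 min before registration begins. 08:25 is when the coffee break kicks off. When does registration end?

The tutorial ends at 08:25 + 285 min = 13:10.
So registration starts at 13:10.
The tutorial starts at 13:10 − 75 min = 11:55.
The Q&A ends at 11:55 − 40 min = 11:15.
Registration ends at 11:15 + 125 min = 13:20.

13:20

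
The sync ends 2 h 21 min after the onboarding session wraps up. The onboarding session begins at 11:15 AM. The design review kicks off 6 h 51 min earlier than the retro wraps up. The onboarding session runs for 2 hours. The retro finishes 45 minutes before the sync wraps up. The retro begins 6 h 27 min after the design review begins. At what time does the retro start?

2:27 PM

The onboarding session ends at 11:15 AM + 120 min = 1:15 PM.
The sync ends at 1:15 PM + 141 min = 3:36 PM.
The retro ends at 3:36 PM − 45 min = 2:51 PM.
The design review starts at 2:51 PM − 411 min = 8:00 AM.
The retro starts at 8:00 AM + 387 min = 2:27 PM.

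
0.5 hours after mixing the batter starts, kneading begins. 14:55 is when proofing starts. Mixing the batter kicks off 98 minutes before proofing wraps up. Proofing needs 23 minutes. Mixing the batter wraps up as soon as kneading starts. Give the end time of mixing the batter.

14:10

Proofing ends at 14:55 + 23 min = 15:18.
Mixing the batter starts at 15:18 − 98 min = 13:40.
Kneading starts at 13:40 + 30 min = 14:10.
So mixing the batter ends at 14:10.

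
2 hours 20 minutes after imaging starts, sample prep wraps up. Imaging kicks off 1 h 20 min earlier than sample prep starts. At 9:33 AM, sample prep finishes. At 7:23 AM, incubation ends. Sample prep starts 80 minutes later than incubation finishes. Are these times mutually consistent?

No

Sample prep starts at 7:23 AM + 80 min = 8:43 AM.
Imaging starts at 8:43 AM − 80 min = 7:23 AM.
Sample prep ends at 7:23 AM + 140 min = 9:43 AM.
But sample prep is also said to end at 9:33 AM — a 10-minute conflict.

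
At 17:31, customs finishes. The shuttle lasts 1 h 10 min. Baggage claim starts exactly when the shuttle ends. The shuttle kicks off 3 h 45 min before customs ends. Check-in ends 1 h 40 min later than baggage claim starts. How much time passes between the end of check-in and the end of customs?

The shuttle starts at 17:31 − 225 min = 13:46.
The shuttle ends at 13:46 + 70 min = 14:56.
So baggage claim starts at 14:56.
Check-in ends at 14:56 + 100 min = 16:36.
From 16:36 to 17:31 is 55 minutes.

55 minutes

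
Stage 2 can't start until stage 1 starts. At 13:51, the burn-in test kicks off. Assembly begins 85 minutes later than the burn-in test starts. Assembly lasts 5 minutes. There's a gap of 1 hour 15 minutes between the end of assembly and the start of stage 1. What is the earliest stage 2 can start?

Assembly starts at 13:51 + 85 min = 15:16.
Assembly ends at 15:16 + 5 min = 15:21.
Stage 1 starts at 15:21 + 75 min = 16:36.
Stage 2 is bounded by stage 1, so the earliest it can start is 16:36.

16:36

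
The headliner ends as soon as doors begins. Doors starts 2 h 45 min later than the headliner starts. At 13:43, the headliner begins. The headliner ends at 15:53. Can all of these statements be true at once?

No

Doors starts at 13:43 + 165 min = 16:28.
So the headliner ends at 16:28.
But the headliner is also said to end at 15:53 — a 35-minute conflict.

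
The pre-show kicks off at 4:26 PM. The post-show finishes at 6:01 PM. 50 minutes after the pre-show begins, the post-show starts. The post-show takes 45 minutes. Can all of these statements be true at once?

The post-show starts at 4:26 PM + 50 min = 5:16 PM.
The post-show ends at 5:16 PM + 45 min = 6:01 PM.
That matches the stated 6:01 PM, so the schedule is consistent.

Yes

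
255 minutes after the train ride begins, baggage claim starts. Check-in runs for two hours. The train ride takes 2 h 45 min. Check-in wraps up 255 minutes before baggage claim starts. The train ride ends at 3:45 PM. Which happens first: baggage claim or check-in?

The train ride starts at 3:45 PM − 165 min = 1:00 PM.
Baggage claim starts at 1:00 PM + 255 min = 5:15 PM.
Check-in ends at 5:15 PM − 255 min = 1:00 PM.
Check-in starts at 1:00 PM − 120 min = 11:00 AM.
Baggage claim starts at 5:15 PM and check-in starts at 11:00 AM, so check-in is first.

check-in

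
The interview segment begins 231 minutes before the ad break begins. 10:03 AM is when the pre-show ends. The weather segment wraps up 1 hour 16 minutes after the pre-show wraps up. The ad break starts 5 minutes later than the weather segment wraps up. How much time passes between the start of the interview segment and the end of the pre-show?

The weather segment ends at 10:03 AM + 76 min = 11:19 AM.
The ad break starts at 11:19 AM + 5 min = 11:24 AM.
The interview segment starts at 11:24 AM − 231 min = 7:33 AM.
From 7:33 AM to 10:03 AM is 2 hours 30 minutes.

2 hours 30 minutes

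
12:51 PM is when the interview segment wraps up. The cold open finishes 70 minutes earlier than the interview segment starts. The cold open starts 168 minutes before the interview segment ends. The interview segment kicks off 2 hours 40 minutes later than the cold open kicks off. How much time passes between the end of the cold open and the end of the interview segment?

1 hour 18 minutes

The cold open starts at 12:51 PM − 168 min = 10:03 AM.
The interview segment starts at 10:03 AM + 160 min = 12:43 PM.
The cold open ends at 12:43 PM − 70 min = 11:33 AM.
From 11:33 AM to 12:51 PM is 1 hour 18 minutes.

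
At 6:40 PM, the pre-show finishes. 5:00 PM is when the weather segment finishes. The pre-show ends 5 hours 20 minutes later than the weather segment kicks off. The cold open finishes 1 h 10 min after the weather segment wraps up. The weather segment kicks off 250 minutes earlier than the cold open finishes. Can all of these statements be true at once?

No

The cold open ends at 5:00 PM + 70 min = 6:10 PM.
The weather segment starts at 6:10 PM − 250 min = 2:00 PM.
The pre-show ends at 2:00 PM + 320 min = 7:20 PM.
But the pre-show is also said to end at 6:40 PM — a 40-minute conflict.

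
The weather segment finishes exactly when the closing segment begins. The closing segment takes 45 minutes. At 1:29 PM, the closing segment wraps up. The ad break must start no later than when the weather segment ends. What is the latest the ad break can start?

12:44 PM

The closing segment starts at 1:29 PM − 45 min = 12:44 PM.
So the weather segment ends at 12:44 PM.
The ad break is bounded by the weather segment, so the latest it can start is 12:44 PM.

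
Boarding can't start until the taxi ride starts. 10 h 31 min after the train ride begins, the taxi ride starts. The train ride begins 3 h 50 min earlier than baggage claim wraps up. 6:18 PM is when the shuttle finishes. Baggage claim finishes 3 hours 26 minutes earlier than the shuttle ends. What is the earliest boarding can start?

Baggage claim ends at 6:18 PM − 206 min = 2:52 PM.
The train ride starts at 2:52 PM − 230 min = 11:02 AM.
The taxi ride starts at 11:02 AM + 631 min = 9:33 PM.
Boarding is bounded by the taxi ride, so the earliest it can start is 9:33 PM.

9:33 PM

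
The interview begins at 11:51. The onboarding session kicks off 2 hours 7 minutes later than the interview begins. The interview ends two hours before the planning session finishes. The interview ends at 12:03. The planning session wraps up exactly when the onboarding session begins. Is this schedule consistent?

The onboarding session starts at 11:51 + 127 min = 13:58.
So the planning session ends at 13:58.
The interview ends at 13:58 − 120 min = 11:58.
But the interview is also said to end at 12:03 — a 5-minute conflict.

No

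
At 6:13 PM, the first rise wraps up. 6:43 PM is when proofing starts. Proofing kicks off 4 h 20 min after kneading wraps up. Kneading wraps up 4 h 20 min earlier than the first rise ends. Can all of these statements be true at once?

Kneading ends at 6:13 PM − 260 min = 1:53 PM.
Proofing starts at 1:53 PM + 260 min = 6:13 PM.
But proofing is also said to start at 6:43 PM — a 30-minute conflict.

No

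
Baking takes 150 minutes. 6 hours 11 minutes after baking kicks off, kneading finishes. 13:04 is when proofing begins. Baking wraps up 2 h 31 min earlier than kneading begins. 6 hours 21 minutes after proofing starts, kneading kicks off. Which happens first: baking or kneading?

Kneading starts at 13:04 + 381 min = 19:25.
Baking ends at 19:25 − 151 min = 16:54.
Baking starts at 16:54 − 150 min = 14:24.
Baking starts at 14:24 and kneading starts at 19:25, so baking is first.

baking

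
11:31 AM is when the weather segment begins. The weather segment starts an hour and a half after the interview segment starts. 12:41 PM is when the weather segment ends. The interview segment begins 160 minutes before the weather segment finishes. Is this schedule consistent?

The interview segment starts at 12:41 PM − 160 min = 10:01 AM.
The weather segment starts at 10:01 AM + 90 min = 11:31 AM.
That matches the stated 11:31 AM, so the schedule is consistent.

Yes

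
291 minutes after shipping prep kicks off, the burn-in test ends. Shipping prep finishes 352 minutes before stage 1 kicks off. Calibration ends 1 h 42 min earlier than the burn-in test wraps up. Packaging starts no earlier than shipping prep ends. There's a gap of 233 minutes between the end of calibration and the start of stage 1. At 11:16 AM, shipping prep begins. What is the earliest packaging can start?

The burn-in test ends at 11:16 AM + 291 min = 4:07 PM.
Calibration ends at 4:07 PM − 102 min = 2:25 PM.
Stage 1 starts at 2:25 PM + 233 min = 6:18 PM.
Shipping prep ends at 6:18 PM − 352 min = 12:26 PM.
Packaging is bounded by shipping prep, so the earliest it can start is 12:26 PM.

12:26 PM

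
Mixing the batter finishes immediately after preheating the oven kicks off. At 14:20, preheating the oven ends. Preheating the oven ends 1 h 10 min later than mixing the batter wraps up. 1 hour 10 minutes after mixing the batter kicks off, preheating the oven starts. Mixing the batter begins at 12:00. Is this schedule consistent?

Yes

Preheating the oven starts at 12:00 + 70 min = 13:10.
So mixing the batter ends at 13:10.
Preheating the oven ends at 13:10 + 70 min = 14:20.
That matches the stated 14:20, so the schedule is consistent.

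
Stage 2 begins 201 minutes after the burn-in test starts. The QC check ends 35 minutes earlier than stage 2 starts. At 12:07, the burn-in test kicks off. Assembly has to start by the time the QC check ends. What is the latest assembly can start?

Stage 2 starts at 12:07 + 201 min = 15:28.
The QC check ends at 15:28 − 35 min = 14:53.
Assembly is bounded by the QC check, so the latest it can start is 14:53.

14:53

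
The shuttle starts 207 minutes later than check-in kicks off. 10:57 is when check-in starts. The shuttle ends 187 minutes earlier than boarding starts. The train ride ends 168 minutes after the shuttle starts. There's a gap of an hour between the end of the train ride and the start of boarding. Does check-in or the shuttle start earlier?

check-in

The shuttle starts at 10:57 + 207 min = 14:24.
Check-in starts at 10:57 and the shuttle starts at 14:24, so check-in is first.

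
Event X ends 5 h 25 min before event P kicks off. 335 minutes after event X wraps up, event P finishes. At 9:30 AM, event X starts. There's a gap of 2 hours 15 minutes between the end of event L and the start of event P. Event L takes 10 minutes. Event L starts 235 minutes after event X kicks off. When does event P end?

Event L starts at 9:30 AM + 235 min = 1:25 PM.
Event L ends at 1:25 PM + 10 min = 1:35 PM.
Event P starts at 1:35 PM + 135 min = 3:50 PM.
Event X ends at 3:50 PM − 325 min = 10:25 AM.
Event P ends at 10:25 AM + 335 min = 4:00 PM.

4:00 PM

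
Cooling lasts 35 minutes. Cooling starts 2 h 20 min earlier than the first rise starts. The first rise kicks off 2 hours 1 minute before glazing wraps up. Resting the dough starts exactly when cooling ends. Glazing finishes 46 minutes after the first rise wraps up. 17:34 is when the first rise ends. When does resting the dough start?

14:34

Glazing ends at 17:34 + 46 min = 18:20.
The first rise starts at 18:20 − 121 min = 16:19.
Cooling starts at 16:19 − 140 min = 13:59.
Cooling ends at 13:59 + 35 min = 14:34.
So resting the dough starts at 14:34.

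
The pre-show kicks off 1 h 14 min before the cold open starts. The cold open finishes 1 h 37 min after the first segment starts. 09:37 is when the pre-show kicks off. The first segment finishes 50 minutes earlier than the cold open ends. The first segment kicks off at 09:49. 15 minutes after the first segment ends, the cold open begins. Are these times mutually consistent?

The cold open ends at 09:49 + 97 min = 11:26.
The first segment ends at 11:26 − 50 min = 10:36.
The cold open starts at 10:36 + 15 min = 10:51.
The pre-show starts at 10:51 − 74 min = 09:37.
That matches the stated 09:37, so the schedule is consistent.

Yes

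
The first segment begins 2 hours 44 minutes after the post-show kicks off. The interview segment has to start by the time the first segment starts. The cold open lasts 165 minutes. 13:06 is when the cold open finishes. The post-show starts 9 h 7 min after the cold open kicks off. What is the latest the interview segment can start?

22:12

The cold open starts at 13:06 − 165 min = 10:21.
The post-show starts at 10:21 + 547 min = 19:28.
The first segment starts at 19:28 + 164 min = 22:12.
The interview segment is bounded by the first segment, so the latest it can start is 22:12.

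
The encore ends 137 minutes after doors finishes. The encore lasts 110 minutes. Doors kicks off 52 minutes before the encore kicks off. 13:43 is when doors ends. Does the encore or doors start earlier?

The encore ends at 13:43 + 137 min = 16:00.
The encore starts at 16:00 − 110 min = 14:10.
Doors starts at 14:10 − 52 min = 13:18.
The encore starts at 14:10 and doors starts at 13:18, so doors is first.

doors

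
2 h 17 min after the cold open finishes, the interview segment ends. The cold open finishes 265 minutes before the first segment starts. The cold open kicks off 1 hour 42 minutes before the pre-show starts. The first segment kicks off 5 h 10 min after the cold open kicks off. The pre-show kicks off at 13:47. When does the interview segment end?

15:07

The cold open starts at 13:47 − 102 min = 12:05.
The first segment starts at 12:05 + 310 min = 17:15.
The cold open ends at 17:15 − 265 min = 12:50.
The interview segment ends at 12:50 + 137 min = 15:07.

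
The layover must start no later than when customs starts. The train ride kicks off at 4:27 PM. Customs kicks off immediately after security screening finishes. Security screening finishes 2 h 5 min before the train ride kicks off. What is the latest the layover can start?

Security screening ends at 4:27 PM − 125 min = 2:22 PM.
So customs starts at 2:22 PM.
The layover is bounded by customs, so the latest it can start is 2:22 PM.

2:22 PM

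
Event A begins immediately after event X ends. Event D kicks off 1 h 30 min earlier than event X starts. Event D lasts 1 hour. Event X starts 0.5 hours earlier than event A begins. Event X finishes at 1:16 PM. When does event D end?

Event A starts at 1:16 PM.
Event X starts at 1:16 PM − 30 min = 12:46 PM.
Event D starts at 12:46 PM − 90 min = 11:16 AM.
Event D ends at 11:16 AM + 60 min = 12:16 PM.

12:16 PM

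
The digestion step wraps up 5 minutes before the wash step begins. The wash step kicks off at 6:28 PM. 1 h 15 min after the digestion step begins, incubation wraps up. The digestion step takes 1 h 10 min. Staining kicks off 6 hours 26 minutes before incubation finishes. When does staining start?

12:02 PM

The digestion step ends at 6:28 PM − 5 min = 6:23 PM.
The digestion step starts at 6:23 PM − 70 min = 5:13 PM.
Incubation ends at 5:13 PM + 75 min = 6:28 PM.
Staining starts at 6:28 PM − 386 min = 12:02 PM.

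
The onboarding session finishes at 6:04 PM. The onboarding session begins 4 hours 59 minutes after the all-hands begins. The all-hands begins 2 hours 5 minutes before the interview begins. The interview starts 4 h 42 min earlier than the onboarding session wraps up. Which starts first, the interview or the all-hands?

the all-hands

The interview starts at 6:04 PM − 282 min = 1:22 PM.
The all-hands starts at 1:22 PM − 125 min = 11:17 AM.
The interview starts at 1:22 PM and the all-hands starts at 11:17 AM, so the all-hands is first.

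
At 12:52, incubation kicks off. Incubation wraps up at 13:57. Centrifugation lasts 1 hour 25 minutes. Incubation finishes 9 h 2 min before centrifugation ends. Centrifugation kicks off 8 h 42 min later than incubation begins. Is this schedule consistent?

Yes

Centrifugation starts at 12:52 + 522 min = 21:34.
Centrifugation ends at 21:34 + 85 min = 22:59.
Incubation ends at 22:59 − 542 min = 13:57.
That matches the stated 13:57, so the schedule is consistent.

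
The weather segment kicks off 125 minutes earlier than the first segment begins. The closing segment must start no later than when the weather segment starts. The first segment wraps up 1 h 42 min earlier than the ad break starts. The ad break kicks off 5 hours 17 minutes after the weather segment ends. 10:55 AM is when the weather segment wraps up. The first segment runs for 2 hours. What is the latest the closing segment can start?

10:25 AM

The ad break starts at 10:55 AM + 317 min = 4:12 PM.
The first segment ends at 4:12 PM − 102 min = 2:30 PM.
The first segment starts at 2:30 PM − 120 min = 12:30 PM.
The weather segment starts at 12:30 PM − 125 min = 10:25 AM.
The closing segment is bounded by the weather segment, so the latest it can start is 10:25 AM.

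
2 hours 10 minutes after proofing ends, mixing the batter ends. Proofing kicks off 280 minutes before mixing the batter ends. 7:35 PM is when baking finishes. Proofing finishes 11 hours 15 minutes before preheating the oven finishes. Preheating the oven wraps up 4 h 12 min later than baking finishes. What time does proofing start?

10:02 AM

Preheating the oven ends at 7:35 PM + 252 min = 11:47 PM.
Proofing ends at 11:47 PM − 675 min = 12:32 PM.
Mixing the batter ends at 12:32 PM + 130 min = 2:42 PM.
Proofing starts at 2:42 PM − 280 min = 10:02 AM.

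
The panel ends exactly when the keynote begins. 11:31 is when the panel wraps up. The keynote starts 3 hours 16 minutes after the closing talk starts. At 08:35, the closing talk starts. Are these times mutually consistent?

No

The keynote starts at 08:35 + 196 min = 11:51.
So the panel ends at 11:51.
But the panel is also said to end at 11:31 — a 20-minute conflict.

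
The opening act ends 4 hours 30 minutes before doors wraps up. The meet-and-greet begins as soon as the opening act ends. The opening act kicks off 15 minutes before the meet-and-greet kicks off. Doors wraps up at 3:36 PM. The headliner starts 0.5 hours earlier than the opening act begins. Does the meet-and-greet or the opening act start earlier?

The opening act ends at 3:36 PM − 270 min = 11:06 AM.
So the meet-and-greet starts at 11:06 AM.
The opening act starts at 11:06 AM − 15 min = 10:51 AM.
The meet-and-greet starts at 11:06 AM and the opening act starts at 10:51 AM, so the opening act is first.

the opening act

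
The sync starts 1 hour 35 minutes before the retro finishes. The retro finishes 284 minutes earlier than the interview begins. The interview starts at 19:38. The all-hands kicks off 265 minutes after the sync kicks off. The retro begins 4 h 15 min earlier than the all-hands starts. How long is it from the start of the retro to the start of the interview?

The retro ends at 19:38 − 284 min = 14:54.
The sync starts at 14:54 − 95 min = 13:19.
The all-hands starts at 13:19 + 265 min = 17:44.
The retro starts at 17:44 − 255 min = 13:29.
From 13:29 to 19:38 is 6 hours 9 minutes.

6 hours 9 minutes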